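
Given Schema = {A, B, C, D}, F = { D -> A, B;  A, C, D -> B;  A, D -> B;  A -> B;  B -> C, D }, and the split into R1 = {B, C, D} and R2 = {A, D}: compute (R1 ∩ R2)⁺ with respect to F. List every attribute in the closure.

A, B, C, D

R1 ∩ R2 = {D}.
D → A, B applies, adding A, B
B → C, D applies, adding C
Closure: {A, B, C, D}.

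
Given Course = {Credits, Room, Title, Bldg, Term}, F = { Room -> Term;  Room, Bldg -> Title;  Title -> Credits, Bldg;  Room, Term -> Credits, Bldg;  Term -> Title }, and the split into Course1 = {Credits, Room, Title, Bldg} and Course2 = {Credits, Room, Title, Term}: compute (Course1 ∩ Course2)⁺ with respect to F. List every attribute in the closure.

Course1 ∩ Course2 = {Credits, Room, Title}.
Room → Term applies, adding Term
Title → Credits, Bldg applies, adding Bldg
Closure: {Credits, Room, Title, Bldg, Term}.

Credits, Room, Title, Bldg, Term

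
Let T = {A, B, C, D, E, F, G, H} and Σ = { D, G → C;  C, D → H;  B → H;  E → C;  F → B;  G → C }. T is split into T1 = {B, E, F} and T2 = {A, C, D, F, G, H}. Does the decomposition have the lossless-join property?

Common attributes: T1 ∩ T2 = {F}.
Closure of {F}: F → B applies, adding B; B → H applies, adding H. So (F)⁺ = {B, F, H}.
The closure contains neither all of T1 = {B, E, F} nor all of T2 = {A, C, D, F, G, H}, so the common attributes are not a superkey of either fragment. The join is lossy.

No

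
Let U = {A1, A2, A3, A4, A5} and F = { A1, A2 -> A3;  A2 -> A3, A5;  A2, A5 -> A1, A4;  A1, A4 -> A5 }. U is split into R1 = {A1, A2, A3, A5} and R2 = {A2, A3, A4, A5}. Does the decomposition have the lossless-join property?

Common attributes: R1 ∩ R2 = {A2, A3, A5}.
Closure of {A2, A3, A5}: A2, A5 → A1, A4 applies, adding A1, A4. So (A2, A3, A5)⁺ = {A1, A2, A3, A4, A5}.
This closure contains every attribute of R1, so R1 ∩ R2 → R1. The join is lossless.

Yes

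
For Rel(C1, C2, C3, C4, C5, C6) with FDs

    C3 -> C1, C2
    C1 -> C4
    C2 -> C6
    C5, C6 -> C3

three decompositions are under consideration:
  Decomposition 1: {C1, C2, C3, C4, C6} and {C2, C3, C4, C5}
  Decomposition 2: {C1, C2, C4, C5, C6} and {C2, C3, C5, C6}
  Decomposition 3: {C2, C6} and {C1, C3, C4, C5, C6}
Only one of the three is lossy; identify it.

Decomposition 3

Decomposition 1: common = {C2, C3, C4}, closure = {C1, C2, C3, C4, C6} → lossless.
Decomposition 2: common = {C2, C5, C6}, closure = {C1, C2, C3, C4, C5, C6} → lossless.
Decomposition 3: common = {C6}, closure = {C6} → lossy.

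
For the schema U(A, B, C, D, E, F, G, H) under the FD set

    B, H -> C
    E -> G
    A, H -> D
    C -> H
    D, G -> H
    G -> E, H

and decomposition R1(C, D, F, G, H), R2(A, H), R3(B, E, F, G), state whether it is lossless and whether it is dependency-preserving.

lossy and not dependency-preserving

Lossless test (chase): Rows 1 and 3 agree on G; apply G→E, H and equate their E, H entries. No row becomes fully distinguished — the join is lossy.
Dependency preservation: the restricted closure of {B, H} across the fragments never reaches {C}, so B, H → C cannot be enforced without a join — not preserved.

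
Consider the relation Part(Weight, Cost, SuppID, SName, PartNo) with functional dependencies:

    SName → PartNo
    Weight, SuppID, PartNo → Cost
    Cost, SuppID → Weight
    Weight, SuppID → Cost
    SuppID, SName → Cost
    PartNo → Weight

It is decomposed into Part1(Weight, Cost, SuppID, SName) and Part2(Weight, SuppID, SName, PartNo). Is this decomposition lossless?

Common attributes: Part1 ∩ Part2 = {Weight, SuppID, SName}.
Closure of {Weight, SuppID, SName}: SName → PartNo applies, adding PartNo; Weight, SuppID, PartNo → Cost applies, adding Cost. So (Weight, SuppID, SName)⁺ = {Weight, Cost, SuppID, SName, PartNo}.
This closure contains every attribute of Part1, so Part1 ∩ Part2 → Part1. The join is lossless.

Yes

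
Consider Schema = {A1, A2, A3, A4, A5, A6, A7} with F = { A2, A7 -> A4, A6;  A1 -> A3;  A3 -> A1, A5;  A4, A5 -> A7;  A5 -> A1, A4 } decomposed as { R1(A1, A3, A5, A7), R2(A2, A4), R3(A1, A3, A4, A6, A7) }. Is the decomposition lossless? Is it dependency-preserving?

lossy and not dependency-preserving

Lossless test (chase): Rows 1 and 3 agree on A3; apply A3→A1, A5 and equate their A1, A5 entries. Rows 1 and 3 agree on A5; apply A5→A1, A4 and equate their A1, A4 entries. No row becomes fully distinguished — the join is lossy.
Dependency preservation: the restricted closure of {A2, A7} across the fragments never reaches {A4, A6}, so A2, A7 → A4, A6 cannot be enforced without a join — not preserved.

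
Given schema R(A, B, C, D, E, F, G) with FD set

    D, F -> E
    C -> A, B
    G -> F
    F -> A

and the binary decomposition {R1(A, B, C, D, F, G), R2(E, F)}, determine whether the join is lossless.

Common attributes: R1 ∩ R2 = {F}.
Closure of {F}: F → A applies, adding A. So (F)⁺ = {A, F}.
The closure contains neither all of R1 = {A, B, C, D, F, G} nor all of R2 = {E, F}, so the common attributes are not a superkey of either fragment. The join is lossy.

No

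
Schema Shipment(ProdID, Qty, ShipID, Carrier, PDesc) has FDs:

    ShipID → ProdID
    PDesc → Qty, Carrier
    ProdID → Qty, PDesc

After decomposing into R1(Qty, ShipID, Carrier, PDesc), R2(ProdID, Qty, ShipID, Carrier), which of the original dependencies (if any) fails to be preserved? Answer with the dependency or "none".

ProdID → Qty, PDesc

Check ProdID → Qty, PDesc: no single fragment contains all of {ProdID, Qty, PDesc}, and the restricted closure of {ProdID} across the fragments never reaches {Qty, PDesc}.
ShipID → ProdID is preserved.
PDesc → Qty, Carrier is preserved.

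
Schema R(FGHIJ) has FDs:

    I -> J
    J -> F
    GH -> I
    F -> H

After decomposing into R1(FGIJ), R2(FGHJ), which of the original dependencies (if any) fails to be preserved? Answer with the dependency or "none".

none

I → J lies within R1.
J → F lies within R1.
GH → I: restricted closure across fragments reaches I.
F → H lies within R2.
Every dependency is enforceable on the fragments, so the decomposition is dependency-preserving.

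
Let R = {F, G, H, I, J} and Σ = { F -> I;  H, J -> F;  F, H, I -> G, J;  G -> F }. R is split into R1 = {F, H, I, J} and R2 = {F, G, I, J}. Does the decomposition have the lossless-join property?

No

Common attributes: R1 ∩ R2 = {F, I, J}.
No dependency enlarges {F, I, J}, so (F, I, J)⁺ = {F, I, J}.
The closure contains neither all of R1 = {F, H, I, J} nor all of R2 = {F, G, I, J}, so the common attributes are not a superkey of either fragment. The join is lossy.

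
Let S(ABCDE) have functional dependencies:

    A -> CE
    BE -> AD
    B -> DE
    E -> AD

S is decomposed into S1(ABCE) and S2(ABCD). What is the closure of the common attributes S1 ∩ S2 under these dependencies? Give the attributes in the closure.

S1 ∩ S2 = {ABC}.
A → CE applies, adding E
BE → AD applies, adding D
Closure: {ABCDE}.

ABCDE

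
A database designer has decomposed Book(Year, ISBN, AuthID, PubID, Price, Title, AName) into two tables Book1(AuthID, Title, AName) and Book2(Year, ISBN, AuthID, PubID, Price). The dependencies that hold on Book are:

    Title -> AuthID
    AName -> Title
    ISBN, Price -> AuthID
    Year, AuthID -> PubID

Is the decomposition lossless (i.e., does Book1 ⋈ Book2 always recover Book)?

No

Common attributes: Book1 ∩ Book2 = {AuthID}.
No dependency enlarges {AuthID}, so (AuthID)⁺ = {AuthID}.
The closure contains neither all of Book1 = {AuthID, Title, AName} nor all of Book2 = {Year, ISBN, AuthID, PubID, Price}, so the common attributes are not a superkey of either fragment. The join is lossy.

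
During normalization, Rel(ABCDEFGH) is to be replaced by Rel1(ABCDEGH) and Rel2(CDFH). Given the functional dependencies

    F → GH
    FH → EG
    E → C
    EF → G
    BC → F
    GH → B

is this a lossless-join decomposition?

Common attributes: Rel1 ∩ Rel2 = {CDH}.
No dependency enlarges {CDH}, so (CDH)⁺ = {CDH}.
The closure contains neither all of Rel1 = {ABCDEGH} nor all of Rel2 = {CDFH}, so the common attributes are not a superkey of either fragment. The join is lossy.

No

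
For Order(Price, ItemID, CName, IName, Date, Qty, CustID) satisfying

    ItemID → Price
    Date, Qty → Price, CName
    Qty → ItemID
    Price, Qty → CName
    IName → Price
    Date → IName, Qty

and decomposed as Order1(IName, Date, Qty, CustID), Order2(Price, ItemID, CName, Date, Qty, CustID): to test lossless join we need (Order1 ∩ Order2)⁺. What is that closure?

Order1 ∩ Order2 = {Date, Qty, CustID}.
Date, Qty → Price, CName applies, adding Price, CName
Qty → ItemID applies, adding ItemID
Date → IName, Qty applies, adding IName
Closure: {Price, ItemID, CName, IName, Date, Qty, CustID}.

Price, ItemID, CName, IName, Date, Qty, CustID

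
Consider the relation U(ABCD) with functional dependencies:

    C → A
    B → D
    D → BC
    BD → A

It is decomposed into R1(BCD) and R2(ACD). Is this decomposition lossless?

Yes

Common attributes: R1 ∩ R2 = {CD}.
Closure of {CD}: C → A applies, adding A; D → BC applies, adding B. So (CD)⁺ = {ABCD}.
This closure contains every attribute of R1, so R1 ∩ R2 → R1. The join is lossless.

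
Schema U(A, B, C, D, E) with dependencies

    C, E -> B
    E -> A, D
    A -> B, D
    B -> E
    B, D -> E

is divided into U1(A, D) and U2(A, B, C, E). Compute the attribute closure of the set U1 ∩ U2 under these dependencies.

A, B, D, E

U1 ∩ U2 = {A}.
A → B, D applies, adding B, D
B → E applies, adding E
Closure: {A, B, D, E}.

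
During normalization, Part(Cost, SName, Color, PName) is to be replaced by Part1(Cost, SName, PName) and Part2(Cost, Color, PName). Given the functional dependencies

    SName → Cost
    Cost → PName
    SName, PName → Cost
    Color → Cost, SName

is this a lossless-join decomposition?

No

Common attributes: Part1 ∩ Part2 = {Cost, PName}.
No dependency enlarges {Cost, PName}, so (Cost, PName)⁺ = {Cost, PName}.
The closure contains neither all of Part1 = {Cost, SName, PName} nor all of Part2 = {Cost, Color, PName}, so the common attributes are not a superkey of either fragment. The join is lossy.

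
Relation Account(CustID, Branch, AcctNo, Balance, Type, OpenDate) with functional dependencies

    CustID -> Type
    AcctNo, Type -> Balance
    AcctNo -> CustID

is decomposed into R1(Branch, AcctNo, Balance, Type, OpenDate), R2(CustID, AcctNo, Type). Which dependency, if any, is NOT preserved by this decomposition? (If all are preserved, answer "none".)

CustID → Type lies within R2.
AcctNo, Type → Balance lies within R1.
AcctNo → CustID lies within R2.
Every dependency is enforceable on the fragments, so the decomposition is dependency-preserving.

none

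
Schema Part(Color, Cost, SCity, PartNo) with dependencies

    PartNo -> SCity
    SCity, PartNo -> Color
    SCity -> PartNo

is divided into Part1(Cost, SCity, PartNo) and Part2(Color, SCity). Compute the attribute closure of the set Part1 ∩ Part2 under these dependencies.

Part1 ∩ Part2 = {SCity}.
SCity → PartNo applies, adding PartNo
SCity, PartNo → Color applies, adding Color
Closure: {Color, SCity, PartNo}.

Color, SCity, PartNo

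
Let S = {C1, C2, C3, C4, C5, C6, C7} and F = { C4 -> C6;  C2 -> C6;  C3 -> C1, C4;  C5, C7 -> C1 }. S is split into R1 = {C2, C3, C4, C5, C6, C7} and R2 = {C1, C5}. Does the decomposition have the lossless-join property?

Common attributes: R1 ∩ R2 = {C5}.
No dependency enlarges {C5}, so (C5)⁺ = {C5}.
The closure contains neither all of R1 = {C2, C3, C4, C5, C6, C7} nor all of R2 = {C1, C5}, so the common attributes are not a superkey of either fragment. The join is lossy.

No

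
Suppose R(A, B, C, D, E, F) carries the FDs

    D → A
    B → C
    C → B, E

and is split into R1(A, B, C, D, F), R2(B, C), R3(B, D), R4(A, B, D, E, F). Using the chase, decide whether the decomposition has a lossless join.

Chase test. Columns are A, B, C, D, E, F; row i has aⱼ where attribute j ∈ Ri, else bᵢⱼ.
Initial tableau (one row per fragment):
  row 1: a1 a2 a3 a4 b15 a6
  row 2: b21 a2 a3 b24 b25 b26
  row 3: b31 a2 b33 a4 b35 b36
  row 4: a1 a2 b43 a4 a5 a6
Rows 1 and 3 agree on D; apply D→A and equate their A entries.
Rows 1 and 3 agree on B; apply B→C and equate their C entries.
Rows 1 and 4 agree on B; apply B→C and equate their C entries.
Rows 1 and 2 agree on C; apply C→B, E and equate their B, E entries.
Rows 1 and 3 agree on C; apply C→B, E and equate their B, E entries.
Rows 1 and 4 agree on C; apply C→B, E and equate their B, E entries.
Row 1 is now all distinguished symbols — the join is lossless.

Yes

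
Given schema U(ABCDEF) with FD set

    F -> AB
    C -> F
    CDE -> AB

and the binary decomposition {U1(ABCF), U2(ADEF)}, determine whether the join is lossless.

No

Common attributes: U1 ∩ U2 = {AF}.
Closure of {AF}: F → AB applies, adding B. So (AF)⁺ = {ABF}.
The closure contains neither all of U1 = {ABCF} nor all of U2 = {ADEF}, so the common attributes are not a superkey of either fragment. The join is lossy.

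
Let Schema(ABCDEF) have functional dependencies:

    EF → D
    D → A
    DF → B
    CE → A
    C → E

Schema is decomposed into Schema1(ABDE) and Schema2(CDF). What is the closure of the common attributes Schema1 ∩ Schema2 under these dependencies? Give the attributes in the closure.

AD

Schema1 ∩ Schema2 = {D}.
D → A applies, adding A
Closure: {AD}.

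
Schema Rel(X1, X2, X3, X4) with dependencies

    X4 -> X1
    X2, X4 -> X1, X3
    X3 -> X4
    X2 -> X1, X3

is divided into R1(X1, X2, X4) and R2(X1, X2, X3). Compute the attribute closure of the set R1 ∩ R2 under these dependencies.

R1 ∩ R2 = {X1, X2}.
X2 → X1, X3 applies, adding X3
X3 → X4 applies, adding X4
Closure: {X1, X2, X3, X4}.

X1, X2, X3, X4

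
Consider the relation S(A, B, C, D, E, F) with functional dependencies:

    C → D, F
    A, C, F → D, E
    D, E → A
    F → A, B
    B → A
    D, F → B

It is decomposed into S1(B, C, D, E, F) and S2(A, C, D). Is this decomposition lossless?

Common attributes: S1 ∩ S2 = {C, D}.
Closure of {C, D}: C → D, F applies, adding F; F → A, B applies, adding A, B; A, C, F → D, E applies, adding E. So (C, D)⁺ = {A, B, C, D, E, F}.
This closure contains every attribute of S1, so S1 ∩ S2 → S1. The join is lossless.

Yes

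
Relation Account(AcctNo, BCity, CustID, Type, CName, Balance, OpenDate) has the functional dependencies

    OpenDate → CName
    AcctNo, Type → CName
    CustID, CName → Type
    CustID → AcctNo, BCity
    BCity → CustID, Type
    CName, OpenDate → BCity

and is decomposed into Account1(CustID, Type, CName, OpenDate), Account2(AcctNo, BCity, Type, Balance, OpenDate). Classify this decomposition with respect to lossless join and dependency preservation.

Lossless test: (Type, OpenDate)⁺ = {AcctNo, BCity, CustID, Type, CName, OpenDate}, which contains all of one fragment — lossless.
Dependency preservation: the restricted closure of {AcctNo, Type} across the fragments never reaches {CName}, so AcctNo, Type → CName cannot be enforced without a join — not preserved.

lossless but not dependency-preserving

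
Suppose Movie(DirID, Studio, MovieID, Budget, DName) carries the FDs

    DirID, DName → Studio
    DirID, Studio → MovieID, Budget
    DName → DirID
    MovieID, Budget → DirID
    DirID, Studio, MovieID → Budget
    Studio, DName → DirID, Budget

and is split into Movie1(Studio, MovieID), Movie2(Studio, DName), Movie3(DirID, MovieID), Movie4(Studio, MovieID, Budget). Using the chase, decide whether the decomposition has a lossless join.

No

Chase test. Columns are DirID, Studio, MovieID, Budget, DName; row i has aⱼ where attribute j ∈ Moviei, else bᵢⱼ.
Initial tableau (one row per fragment):
  row 1: b11 a2 a3 b14 b15
  row 2: b21 a2 b23 b24 a5
  row 3: a1 b32 a3 b34 b35
  row 4: b41 a2 a3 a4 b45
No row becomes fully distinguished — the join is lossy.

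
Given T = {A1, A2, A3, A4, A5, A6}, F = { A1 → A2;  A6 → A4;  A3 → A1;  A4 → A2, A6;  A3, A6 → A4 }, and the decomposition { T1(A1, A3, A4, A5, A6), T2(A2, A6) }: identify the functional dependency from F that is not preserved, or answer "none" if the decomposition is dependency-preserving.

A1 → A2

Check A1 → A2: no single fragment contains all of {A1, A2}, and the restricted closure of {A1} across the fragments never reaches {A2}.
A6 → A4 is preserved.
A3 → A1 is preserved.
A4 → A2, A6 is preserved.
A3, A6 → A4 is preserved.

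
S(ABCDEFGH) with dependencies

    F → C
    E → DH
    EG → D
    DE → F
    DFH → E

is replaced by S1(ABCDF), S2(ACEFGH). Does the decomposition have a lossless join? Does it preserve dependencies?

Lossless test: (ACF)⁺ = {ACF}, which is a superkey of neither fragment — lossy.
Dependency preservation: the restricted closure of {E} across the fragments never reaches {DH}, so E → DH cannot be enforced without a join — not preserved.

lossy and not dependency-preserving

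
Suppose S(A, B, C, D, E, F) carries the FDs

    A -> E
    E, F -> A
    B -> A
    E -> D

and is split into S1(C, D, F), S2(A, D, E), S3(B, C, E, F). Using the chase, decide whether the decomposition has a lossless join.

No

Chase test. Columns are A, B, C, D, E, F; row i has aⱼ where attribute j ∈ Si, else bᵢⱼ.
Initial tableau (one row per fragment):
  row 1: b11 b12 a3 a4 b15 a6
  row 2: a1 b22 b23 a4 a5 b26
  row 3: b31 a2 a3 b34 a5 a6
Rows 2 and 3 agree on E; apply E→D and equate their D entries.
No row becomes fully distinguished — the join is lossy.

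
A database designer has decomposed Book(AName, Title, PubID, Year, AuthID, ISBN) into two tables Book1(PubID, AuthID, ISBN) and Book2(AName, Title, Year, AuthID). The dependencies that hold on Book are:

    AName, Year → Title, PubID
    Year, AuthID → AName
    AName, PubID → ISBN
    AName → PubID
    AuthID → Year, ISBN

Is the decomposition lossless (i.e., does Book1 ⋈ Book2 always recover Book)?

Yes

Common attributes: Book1 ∩ Book2 = {AuthID}.
Closure of {AuthID}: AuthID → Year, ISBN applies, adding Year, ISBN; Year, AuthID → AName applies, adding AName; AName → PubID applies, adding PubID; AName, Year → Title, PubID applies, adding Title. So (AuthID)⁺ = {AName, Title, PubID, Year, AuthID, ISBN}.
This closure contains every attribute of Book1, so Book1 ∩ Book2 → Book1. The join is lossless.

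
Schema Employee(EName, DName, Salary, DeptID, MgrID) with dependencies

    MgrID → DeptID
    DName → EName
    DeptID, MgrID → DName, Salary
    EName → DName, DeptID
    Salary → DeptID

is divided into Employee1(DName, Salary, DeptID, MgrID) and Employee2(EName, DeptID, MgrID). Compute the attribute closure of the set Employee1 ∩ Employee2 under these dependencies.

EName, DName, Salary, DeptID, MgrID

Employee1 ∩ Employee2 = {DeptID, MgrID}.
DeptID, MgrID → DName, Salary applies, adding DName, Salary
DName → EName applies, adding EName
Closure: {EName, DName, Salary, DeptID, MgrID}.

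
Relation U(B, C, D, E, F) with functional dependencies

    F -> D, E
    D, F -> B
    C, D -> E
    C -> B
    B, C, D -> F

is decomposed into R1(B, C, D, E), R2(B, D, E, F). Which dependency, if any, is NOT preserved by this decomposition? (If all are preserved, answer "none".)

Check B, C, D → F: no single fragment contains all of {B, C, D, F}, and the restricted closure of {B, C, D} across the fragments never reaches {F}.
F → D, E is preserved.
D, F → B is preserved.
C, D → E is preserved.
C → B is preserved.

B, C, D -> F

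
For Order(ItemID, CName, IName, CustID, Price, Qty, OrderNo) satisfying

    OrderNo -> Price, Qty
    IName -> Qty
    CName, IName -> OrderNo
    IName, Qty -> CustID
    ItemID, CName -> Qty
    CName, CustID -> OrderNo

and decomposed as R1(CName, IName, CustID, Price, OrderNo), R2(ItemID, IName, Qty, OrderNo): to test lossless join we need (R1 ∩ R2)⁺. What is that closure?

R1 ∩ R2 = {IName, OrderNo}.
OrderNo → Price, Qty applies, adding Price, Qty
IName, Qty → CustID applies, adding CustID
Closure: {IName, CustID, Price, Qty, OrderNo}.

IName, CustID, Price, Qty, OrderNo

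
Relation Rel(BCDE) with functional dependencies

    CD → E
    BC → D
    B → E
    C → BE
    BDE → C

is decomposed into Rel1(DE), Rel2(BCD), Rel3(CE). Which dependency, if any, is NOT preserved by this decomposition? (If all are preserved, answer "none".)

Check B → E: no single fragment contains all of {BE}, and the restricted closure of {B} across the fragments never reaches {E}.
CD → E is preserved.
BC → D is preserved.
C → BE is preserved.
BDE → C is preserved.

B → E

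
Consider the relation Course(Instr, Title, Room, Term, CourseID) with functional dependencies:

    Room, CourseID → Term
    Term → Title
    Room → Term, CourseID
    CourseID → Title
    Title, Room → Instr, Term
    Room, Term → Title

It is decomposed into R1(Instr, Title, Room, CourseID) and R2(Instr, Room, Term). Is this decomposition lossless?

Common attributes: R1 ∩ R2 = {Instr, Room}.
Closure of {Instr, Room}: Room → Term, CourseID applies, adding Term, CourseID; CourseID → Title applies, adding Title. So (Instr, Room)⁺ = {Instr, Title, Room, Term, CourseID}.
This closure contains every attribute of R1, so R1 ∩ R2 → R1. The join is lossless.

Yes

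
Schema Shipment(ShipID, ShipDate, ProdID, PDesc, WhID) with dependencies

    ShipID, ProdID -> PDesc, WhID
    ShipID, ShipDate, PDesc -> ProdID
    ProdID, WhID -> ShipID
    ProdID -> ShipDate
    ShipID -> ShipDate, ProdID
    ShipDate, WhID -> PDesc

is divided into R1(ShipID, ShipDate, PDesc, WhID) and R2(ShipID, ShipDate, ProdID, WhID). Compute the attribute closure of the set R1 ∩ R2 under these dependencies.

ShipID, ShipDate, ProdID, PDesc, WhID

R1 ∩ R2 = {ShipID, ShipDate, WhID}.
ShipID → ShipDate, ProdID applies, adding ProdID
ShipDate, WhID → PDesc applies, adding PDesc
Closure: {ShipID, ShipDate, ProdID, PDesc, WhID}.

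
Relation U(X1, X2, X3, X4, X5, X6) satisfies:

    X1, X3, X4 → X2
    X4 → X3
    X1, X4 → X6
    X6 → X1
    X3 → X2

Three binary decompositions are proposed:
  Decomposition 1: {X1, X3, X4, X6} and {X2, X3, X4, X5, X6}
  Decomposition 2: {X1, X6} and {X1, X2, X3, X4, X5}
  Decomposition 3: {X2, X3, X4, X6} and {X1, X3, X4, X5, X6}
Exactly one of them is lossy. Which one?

Decomposition 1: common = {X3, X4, X6}, closure = {X1, X2, X3, X4, X6} → lossless.
Decomposition 2: common = {X1}, closure = {X1} → lossy.
Decomposition 3: common = {X3, X4, X6}, closure = {X1, X2, X3, X4, X6} → lossless.

Decomposition 2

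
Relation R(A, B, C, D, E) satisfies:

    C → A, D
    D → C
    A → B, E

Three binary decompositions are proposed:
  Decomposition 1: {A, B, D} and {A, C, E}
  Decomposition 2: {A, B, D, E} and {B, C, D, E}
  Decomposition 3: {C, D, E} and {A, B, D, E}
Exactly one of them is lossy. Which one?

Decomposition 1: common = {A}, closure = {A, B, E} → lossy.
Decomposition 2: common = {B, D, E}, closure = {A, B, C, D, E} → lossless.
Decomposition 3: common = {D, E}, closure = {A, B, C, D, E} → lossless.

Decomposition 1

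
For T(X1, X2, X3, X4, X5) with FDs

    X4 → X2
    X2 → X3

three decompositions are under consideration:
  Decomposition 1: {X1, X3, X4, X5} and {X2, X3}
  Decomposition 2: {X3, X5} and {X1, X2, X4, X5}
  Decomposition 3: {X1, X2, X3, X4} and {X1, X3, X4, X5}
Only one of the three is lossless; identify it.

Decomposition 3

Decomposition 1: common = {X3}, closure = {X3} → lossy.
Decomposition 2: common = {X5}, closure = {X5} → lossy.
Decomposition 3: common = {X1, X3, X4}, closure = {X1, X2, X3, X4} → lossless.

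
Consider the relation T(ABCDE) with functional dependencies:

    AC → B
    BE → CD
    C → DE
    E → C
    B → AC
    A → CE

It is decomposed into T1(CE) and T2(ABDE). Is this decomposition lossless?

Common attributes: T1 ∩ T2 = {E}.
Closure of {E}: E → C applies, adding C; C → DE applies, adding D. So (E)⁺ = {CDE}.
This closure contains every attribute of T1, so T1 ∩ T2 → T1. The join is lossless.

Yes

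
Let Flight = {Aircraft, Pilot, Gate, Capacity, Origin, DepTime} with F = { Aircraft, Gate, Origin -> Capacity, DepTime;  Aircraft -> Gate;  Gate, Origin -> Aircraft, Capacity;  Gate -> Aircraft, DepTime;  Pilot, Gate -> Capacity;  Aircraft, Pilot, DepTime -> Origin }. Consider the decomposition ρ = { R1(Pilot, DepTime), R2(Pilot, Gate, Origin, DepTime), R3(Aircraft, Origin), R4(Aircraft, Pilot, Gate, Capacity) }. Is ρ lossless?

Yes

Chase test. Columns are Aircraft, Pilot, Gate, Capacity, Origin, DepTime; row i has aⱼ where attribute j ∈ Ri, else bᵢⱼ.
Initial tableau (one row per fragment):
  row 1: b11 a2 b13 b14 b15 a6
  row 2: b21 a2 a3 b24 a5 a6
  row 3: a1 b32 b33 b34 a5 b36
  row 4: a1 a2 a3 a4 b45 b46
Rows 3 and 4 agree on Aircraft; apply Aircraft→Gate and equate their Gate entries.
Rows 2 and 3 agree on Gate, Origin; apply Gate, Origin→Aircraft, Capacity and equate their Aircraft, Capacity entries.
Rows 2 and 3 agree on Gate; apply Gate→Aircraft, DepTime and equate their Aircraft, DepTime entries.
Rows 2 and 4 agree on Gate; apply Gate→Aircraft, DepTime and equate their Aircraft, DepTime entries.
Rows 2 and 4 agree on Pilot, Gate; apply Pilot, Gate→Capacity and equate their Capacity entries.
Rows 2 and 4 agree on Aircraft, Pilot, DepTime; apply Aircraft, Pilot, DepTime→Origin and equate their Origin entries.
Row 2 is now all distinguished symbols — the join is lossless.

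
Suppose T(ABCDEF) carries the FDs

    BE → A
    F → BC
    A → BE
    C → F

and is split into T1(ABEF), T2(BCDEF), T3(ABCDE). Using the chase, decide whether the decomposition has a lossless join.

Chase test. Columns are ABCDEF; row i has aⱼ where attribute j ∈ Ti, else bᵢⱼ.
Initial tableau (one row per fragment):
  row 1: a1 a2 b13 b14 a5 a6
  row 2: b21 a2 a3 a4 a5 a6
  row 3: a1 a2 a3 a4 a5 b36
Rows 1 and 2 agree on BE; apply BE→A and equate their A entries.
Rows 1 and 2 agree on F; apply F→BC and equate their BC entries.
Rows 1 and 3 agree on C; apply C→F and equate their F entries.
Row 2 is now all distinguished symbols — the join is lossless.

Yes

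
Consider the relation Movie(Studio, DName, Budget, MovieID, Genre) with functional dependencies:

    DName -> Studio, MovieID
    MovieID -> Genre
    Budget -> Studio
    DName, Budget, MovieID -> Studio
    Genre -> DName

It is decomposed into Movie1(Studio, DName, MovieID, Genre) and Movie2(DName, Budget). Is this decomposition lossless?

Yes

Common attributes: Movie1 ∩ Movie2 = {DName}.
Closure of {DName}: DName → Studio, MovieID applies, adding Studio, MovieID; MovieID → Genre applies, adding Genre. So (DName)⁺ = {Studio, DName, MovieID, Genre}.
This closure contains every attribute of Movie1, so Movie1 ∩ Movie2 → Movie1. The join is lossless.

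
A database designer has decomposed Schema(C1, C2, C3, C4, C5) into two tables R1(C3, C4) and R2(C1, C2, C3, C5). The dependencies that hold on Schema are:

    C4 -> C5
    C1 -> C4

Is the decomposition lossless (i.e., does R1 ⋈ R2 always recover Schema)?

Common attributes: R1 ∩ R2 = {C3}.
No dependency enlarges {C3}, so (C3)⁺ = {C3}.
The closure contains neither all of R1 = {C3, C4} nor all of R2 = {C1, C2, C3, C5}, so the common attributes are not a superkey of either fragment. The join is lossy.

No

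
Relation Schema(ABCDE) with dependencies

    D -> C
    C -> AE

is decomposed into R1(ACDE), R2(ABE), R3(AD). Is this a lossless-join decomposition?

Chase test. Columns are ABCDE; row i has aⱼ where attribute j ∈ Ri, else bᵢⱼ.
Initial tableau (one row per fragment):
  row 1: a1 b12 a3 a4 a5
  row 2: a1 a2 b23 b24 a5
  row 3: a1 b32 b33 a4 b35
Rows 1 and 3 agree on D; apply D→C and equate their C entries.
Rows 1 and 3 agree on C; apply C→AE and equate their AE entries.
No row becomes fully distinguished — the join is lossy.

No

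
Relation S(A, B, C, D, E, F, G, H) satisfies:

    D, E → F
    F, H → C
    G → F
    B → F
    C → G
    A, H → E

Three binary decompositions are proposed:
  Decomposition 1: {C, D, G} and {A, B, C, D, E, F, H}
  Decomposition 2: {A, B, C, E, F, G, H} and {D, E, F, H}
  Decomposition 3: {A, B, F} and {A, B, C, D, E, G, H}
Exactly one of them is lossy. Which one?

Decomposition 2

Decomposition 1: common = {C, D}, closure = {C, D, F, G} → lossless.
Decomposition 2: common = {E, F, H}, closure = {C, E, F, G, H} → lossy.
Decomposition 3: common = {A, B}, closure = {A, B, F} → lossless.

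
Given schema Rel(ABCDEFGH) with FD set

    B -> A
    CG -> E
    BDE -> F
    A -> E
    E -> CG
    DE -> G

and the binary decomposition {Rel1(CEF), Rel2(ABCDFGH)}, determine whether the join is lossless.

Common attributes: Rel1 ∩ Rel2 = {CF}.
No dependency enlarges {CF}, so (CF)⁺ = {CF}.
The closure contains neither all of Rel1 = {CEF} nor all of Rel2 = {ABCDFGH}, so the common attributes are not a superkey of either fragment. The join is lossy.

No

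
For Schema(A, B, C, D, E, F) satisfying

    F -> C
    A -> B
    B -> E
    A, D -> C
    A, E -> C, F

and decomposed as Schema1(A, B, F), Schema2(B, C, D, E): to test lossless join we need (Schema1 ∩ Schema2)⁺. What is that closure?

B, E

Schema1 ∩ Schema2 = {B}.
B → E applies, adding E
Closure: {B, E}.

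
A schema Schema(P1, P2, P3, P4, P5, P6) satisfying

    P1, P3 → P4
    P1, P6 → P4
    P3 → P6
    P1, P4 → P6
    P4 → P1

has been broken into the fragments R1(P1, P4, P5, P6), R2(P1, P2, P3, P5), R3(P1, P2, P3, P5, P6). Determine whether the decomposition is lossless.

Chase test. Columns are P1, P2, P3, P4, P5, P6; row i has aⱼ where attribute j ∈ Ri, else bᵢⱼ.
Initial tableau (one row per fragment):
  row 1: a1 b12 b13 a4 a5 a6
  row 2: a1 a2 a3 b24 a5 b26
  row 3: a1 a2 a3 b34 a5 a6
Rows 2 and 3 agree on P1, P3; apply P1, P3→P4 and equate their P4 entries.
Rows 1 and 3 agree on P1, P6; apply P1, P6→P4 and equate their P4 entries.
Rows 2 and 3 agree on P3; apply P3→P6 and equate their P6 entries.
Row 2 is now all distinguished symbols — the join is lossless.

Yes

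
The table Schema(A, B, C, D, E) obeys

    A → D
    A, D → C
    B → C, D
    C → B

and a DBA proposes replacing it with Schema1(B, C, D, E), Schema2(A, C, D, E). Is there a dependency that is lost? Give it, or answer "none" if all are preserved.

A → D lies within Schema2.
A, D → C lies within Schema2.
B → C, D lies within Schema1.
C → B lies within Schema1.
Every dependency is enforceable on the fragments, so the decomposition is dependency-preserving.

none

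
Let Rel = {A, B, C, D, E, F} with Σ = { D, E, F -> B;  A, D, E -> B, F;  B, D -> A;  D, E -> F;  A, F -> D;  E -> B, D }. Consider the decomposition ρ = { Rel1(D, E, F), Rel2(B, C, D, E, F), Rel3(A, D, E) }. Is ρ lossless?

Chase test. Columns are A, B, C, D, E, F; row i has aⱼ where attribute j ∈ Reli, else bᵢⱼ.
Initial tableau (one row per fragment):
  row 1: b11 b12 b13 a4 a5 a6
  row 2: b21 a2 a3 a4 a5 a6
  row 3: a1 b32 b33 a4 a5 b36
Rows 1 and 2 agree on D, E, F; apply D, E, F→B and equate their B entries.
Rows 1 and 2 agree on B, D; apply B, D→A and equate their A entries.
Rows 1 and 3 agree on D, E; apply D, E→F and equate their F entries.
Rows 1 and 3 agree on E; apply E→B, D and equate their B, D entries.
Rows 1 and 3 agree on B, D; apply B, D→A and equate their A entries.
Row 2 is now all distinguished symbols — the join is lossless.

Yes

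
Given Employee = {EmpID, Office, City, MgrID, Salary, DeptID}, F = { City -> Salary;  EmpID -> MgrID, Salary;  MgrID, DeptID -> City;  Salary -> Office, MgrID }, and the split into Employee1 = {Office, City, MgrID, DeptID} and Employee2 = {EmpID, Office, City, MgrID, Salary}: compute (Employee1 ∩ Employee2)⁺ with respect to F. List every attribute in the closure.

Employee1 ∩ Employee2 = {Office, City, MgrID}.
City → Salary applies, adding Salary
Closure: {Office, City, MgrID, Salary}.

Office, City, MgrID, Salary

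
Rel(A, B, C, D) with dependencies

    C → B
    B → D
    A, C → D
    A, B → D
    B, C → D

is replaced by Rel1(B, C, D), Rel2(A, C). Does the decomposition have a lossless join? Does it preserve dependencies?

Lossless test: (C)⁺ = {B, C, D}, which contains all of one fragment — lossless.
Dependency preservation: A, C → D; A, B → D are not contained in any single fragment, but the restricted closure of each left-hand side across the fragments still reaches the right-hand side; the remaining FDs each lie inside some fragment. All dependencies are preserved.

lossless and dependency-preserving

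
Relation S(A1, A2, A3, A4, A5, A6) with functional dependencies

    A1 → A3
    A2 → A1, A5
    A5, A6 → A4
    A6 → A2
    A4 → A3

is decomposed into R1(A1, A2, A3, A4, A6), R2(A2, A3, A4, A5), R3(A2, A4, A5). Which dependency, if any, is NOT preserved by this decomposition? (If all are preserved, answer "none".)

A1 → A3 lies within R1.
A2 → A1, A5: restricted closure across fragments reaches A1, A5.
A5, A6 → A4: restricted closure across fragments reaches A4.
A6 → A2 lies within R1.
A4 → A3 lies within R1.
Every dependency is enforceable on the fragments, so the decomposition is dependency-preserving.

none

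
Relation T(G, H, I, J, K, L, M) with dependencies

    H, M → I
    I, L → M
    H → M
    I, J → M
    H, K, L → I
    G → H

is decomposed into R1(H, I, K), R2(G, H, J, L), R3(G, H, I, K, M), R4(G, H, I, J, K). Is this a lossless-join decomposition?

Chase test. Columns are G, H, I, J, K, L, M; row i has aⱼ where attribute j ∈ Ri, else bᵢⱼ.
Initial tableau (one row per fragment):
  row 1: b11 a2 a3 b14 a5 b16 b17
  row 2: a1 a2 b23 a4 b25 a6 b27
  row 3: a1 a2 a3 b34 a5 b36 a7
  row 4: a1 a2 a3 a4 a5 b46 b47
Rows 1 and 2 agree on H; apply H→M and equate their M entries.
Rows 1 and 3 agree on H; apply H→M and equate their M entries.
Rows 1 and 4 agree on H; apply H→M and equate their M entries.
Rows 1 and 2 agree on H, M; apply H, M→I and equate their I entries.
No row becomes fully distinguished — the join is lossy.

No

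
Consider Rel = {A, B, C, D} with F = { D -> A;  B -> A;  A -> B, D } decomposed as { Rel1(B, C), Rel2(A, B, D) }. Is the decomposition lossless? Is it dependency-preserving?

Lossless test: (B)⁺ = {A, B, D}, which contains all of one fragment — lossless.
Dependency preservation: every FD's attributes lie within a single fragment, so each can be enforced locally — preserved.

lossless and dependency-preserving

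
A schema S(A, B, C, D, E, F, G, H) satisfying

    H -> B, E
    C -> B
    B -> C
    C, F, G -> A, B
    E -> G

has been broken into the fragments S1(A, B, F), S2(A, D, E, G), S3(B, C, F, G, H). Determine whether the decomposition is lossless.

No

Chase test. Columns are A, B, C, D, E, F, G, H; row i has aⱼ where attribute j ∈ Si, else bᵢⱼ.
Initial tableau (one row per fragment):
  row 1: a1 a2 b13 b14 b15 a6 b17 b18
  row 2: a1 b22 b23 a4 a5 b26 a7 b28
  row 3: b31 a2 a3 b34 b35 a6 a7 a8
Rows 1 and 3 agree on B; apply B→C and equate their C entries.
No row becomes fully distinguished — the join is lossy.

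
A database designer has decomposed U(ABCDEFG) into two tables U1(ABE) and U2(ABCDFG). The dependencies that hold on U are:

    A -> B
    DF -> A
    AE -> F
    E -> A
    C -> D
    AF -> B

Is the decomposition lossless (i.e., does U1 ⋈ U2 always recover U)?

Common attributes: U1 ∩ U2 = {AB}.
No dependency enlarges {AB}, so (AB)⁺ = {AB}.
The closure contains neither all of U1 = {ABE} nor all of U2 = {ABCDFG}, so the common attributes are not a superkey of either fragment. The join is lossy.

No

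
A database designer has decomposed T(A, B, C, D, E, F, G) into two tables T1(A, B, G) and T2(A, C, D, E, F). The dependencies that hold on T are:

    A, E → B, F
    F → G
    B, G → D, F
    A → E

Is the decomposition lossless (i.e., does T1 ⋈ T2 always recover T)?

Yes

Common attributes: T1 ∩ T2 = {A}.
Closure of {A}: A → E applies, adding E; A, E → B, F applies, adding B, F; F → G applies, adding G; B, G → D, F applies, adding D. So (A)⁺ = {A, B, D, E, F, G}.
This closure contains every attribute of T1, so T1 ∩ T2 → T1. The join is lossless.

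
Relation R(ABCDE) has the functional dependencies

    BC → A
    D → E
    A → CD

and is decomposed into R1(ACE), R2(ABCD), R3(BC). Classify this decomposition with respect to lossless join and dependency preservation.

lossless but not dependency-preserving

Lossless test (chase): Rows 2 and 3 agree on BC; apply BC→A and equate their A entries. Rows 1 and 2 agree on A; apply A→CD and equate their CD entries. Rows 1 and 3 agree on A; apply A→CD and equate their CD entries. Rows 1 and 2 agree on D; apply D→E and equate their E entries. Rows 1 and 3 agree on D; apply D→E and equate their E entries. Row 2 is now all distinguished symbols — the join is lossless.
Dependency preservation: the restricted closure of {D} across the fragments never reaches {E}, so D → E cannot be enforced without a join — not preserved.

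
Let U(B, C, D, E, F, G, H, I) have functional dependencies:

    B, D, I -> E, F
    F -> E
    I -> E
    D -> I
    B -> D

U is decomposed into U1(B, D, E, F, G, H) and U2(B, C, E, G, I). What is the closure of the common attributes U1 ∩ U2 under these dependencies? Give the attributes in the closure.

B, D, E, F, G, I

U1 ∩ U2 = {B, E, G}.
B → D applies, adding D
D → I applies, adding I
B, D, I → E, F applies, adding F
Closure: {B, D, E, F, G, I}.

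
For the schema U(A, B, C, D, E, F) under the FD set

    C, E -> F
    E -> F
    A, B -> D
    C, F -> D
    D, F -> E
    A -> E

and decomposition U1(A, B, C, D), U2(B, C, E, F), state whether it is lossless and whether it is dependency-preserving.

lossy and not dependency-preserving

Lossless test: (B, C)⁺ = {B, C}, which is a superkey of neither fragment — lossy.
Dependency preservation: the restricted closure of {C, F} across the fragments never reaches {D}, so C, F → D cannot be enforced without a join — not preserved.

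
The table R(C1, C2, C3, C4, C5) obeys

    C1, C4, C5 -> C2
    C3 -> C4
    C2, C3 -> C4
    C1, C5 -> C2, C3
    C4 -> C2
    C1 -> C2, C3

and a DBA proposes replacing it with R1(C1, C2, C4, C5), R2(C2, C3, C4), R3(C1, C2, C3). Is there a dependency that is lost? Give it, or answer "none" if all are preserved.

C1, C4, C5 → C2 lies within R1.
C3 → C4 lies within R2.
C2, C3 → C4 lies within R2.
C1, C5 → C2, C3: restricted closure across fragments reaches C2, C3.
C4 → C2 lies within R1.
C1 → C2, C3 lies within R3.
Every dependency is enforceable on the fragments, so the decomposition is dependency-preserving.

none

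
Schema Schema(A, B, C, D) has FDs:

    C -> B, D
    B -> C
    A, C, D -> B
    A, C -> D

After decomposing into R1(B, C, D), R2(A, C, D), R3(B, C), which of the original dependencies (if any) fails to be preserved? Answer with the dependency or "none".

C → B, D lies within R1.
B → C lies within R1.
A, C, D → B: restricted closure across fragments reaches B.
A, C → D lies within R2.
Every dependency is enforceable on the fragments, so the decomposition is dependency-preserving.

none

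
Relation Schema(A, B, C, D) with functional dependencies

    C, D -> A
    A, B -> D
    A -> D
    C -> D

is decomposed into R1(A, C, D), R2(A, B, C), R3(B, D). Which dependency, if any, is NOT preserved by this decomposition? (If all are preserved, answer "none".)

none

C, D → A lies within R1.
A, B → D: restricted closure across fragments reaches D.
A → D lies within R1.
C → D lies within R1.
Every dependency is enforceable on the fragments, so the decomposition is dependency-preserving.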